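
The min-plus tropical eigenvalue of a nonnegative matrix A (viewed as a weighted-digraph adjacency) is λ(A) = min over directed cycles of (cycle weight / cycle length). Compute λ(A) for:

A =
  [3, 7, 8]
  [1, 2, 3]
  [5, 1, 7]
λ(A) = 2

Enumerate directed cycles and compute their means (weight / length). Sample:
  cycle 0 → 0: weight = 3, length = 1, mean = 3/1 ≈ 3.000
  cycle 1 → 1: weight = 2, length = 1, mean = 2/1 ≈ 2.000
  cycle 2 → 2: weight = 7, length = 1, mean = 7/1 ≈ 7.000
  cycle 0 → 1 → 0: weight = 8, length = 2, mean = 8/2 ≈ 4.000
  cycle 0 → 2 → 0: weight = 13, length = 2, mean = 13/2 ≈ 6.500
  cycle 1 → 0 → 1: weight = 8, length = 2, mean = 8/2 ≈ 4.000
Minimum mean = 2.000, attained e.g. along the cycle 1 → 1 with weight 2 and length 1. So λ(A) = 2/1 = 2.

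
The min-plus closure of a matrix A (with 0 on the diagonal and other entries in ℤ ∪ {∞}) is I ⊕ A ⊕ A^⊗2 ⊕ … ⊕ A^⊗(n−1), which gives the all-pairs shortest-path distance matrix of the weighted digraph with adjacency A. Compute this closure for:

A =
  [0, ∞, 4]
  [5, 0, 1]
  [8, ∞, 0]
Closure =
  [0, ∞, 4]
  [5, 0, 1]
  [8, ∞, 0]

This is the Floyd-Warshall all-pairs shortest-path computation. For each intermediate vertex k = 0, 1, …, 2, update dist[i][j] ← min(dist[i][j], dist[i][k] + dist[k][j]). The final matrix gives, for each (i, j), the minimum total weight of any directed path from i to j (possibly empty when i = j).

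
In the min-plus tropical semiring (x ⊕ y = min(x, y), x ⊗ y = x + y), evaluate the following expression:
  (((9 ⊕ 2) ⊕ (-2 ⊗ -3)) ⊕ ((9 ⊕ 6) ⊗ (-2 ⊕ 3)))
(((9 ⊕ 2) ⊕ (-2 ⊗ -3)) ⊕ ((9 ⊕ 6) ⊗ (-2 ⊕ 3))) = -5

Expand innermost to outermost. Recall ⊕ takes the minimum of its arguments and ⊗ takes their sum. Working out the expression (((9 ⊕ 2) ⊕ (-2 ⊗ -3)) ⊕ ((9 ⊕ 6) ⊗ (-2 ⊕ 3))) gives -5.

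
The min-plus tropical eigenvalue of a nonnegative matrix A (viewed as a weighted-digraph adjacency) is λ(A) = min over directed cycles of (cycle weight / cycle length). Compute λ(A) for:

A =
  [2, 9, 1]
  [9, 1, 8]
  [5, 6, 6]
λ(A) = 1

Enumerate directed cycles and compute their means (weight / length). Sample:
  cycle 0 → 0: weight = 2, length = 1, mean = 2/1 ≈ 2.000
  cycle 1 → 1: weight = 1, length = 1, mean = 1/1 ≈ 1.000
  cycle 2 → 2: weight = 6, length = 1, mean = 6/1 ≈ 6.000
  cycle 0 → 1 → 0: weight = 18, length = 2, mean = 18/2 ≈ 9.000
  cycle 0 → 2 → 0: weight = 6, length = 2, mean = 6/2 ≈ 3.000
  cycle 1 → 0 → 1: weight = 18, length = 2, mean = 18/2 ≈ 9.000
Minimum mean = 1.000, attained e.g. along the cycle 1 → 1 with weight 1 and length 1. So λ(A) = 1/1 = 1.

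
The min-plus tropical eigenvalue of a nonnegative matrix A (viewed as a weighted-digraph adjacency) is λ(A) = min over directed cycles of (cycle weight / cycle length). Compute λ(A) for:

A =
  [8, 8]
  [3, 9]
λ(A) = 11/2

Enumerate directed cycles and compute their means (weight / length). Sample:
  cycle 0 → 0: weight = 8, length = 1, mean = 8/1 ≈ 8.000
  cycle 1 → 1: weight = 9, length = 1, mean = 9/1 ≈ 9.000
  cycle 0 → 1 → 0: weight = 11, length = 2, mean = 11/2 ≈ 5.500
  cycle 1 → 0 → 1: weight = 11, length = 2, mean = 11/2 ≈ 5.500
Minimum mean = 5.500, attained e.g. along the cycle 0 → 1 → 0 with weight 11 and length 2. So λ(A) = 11/2 = 11/2.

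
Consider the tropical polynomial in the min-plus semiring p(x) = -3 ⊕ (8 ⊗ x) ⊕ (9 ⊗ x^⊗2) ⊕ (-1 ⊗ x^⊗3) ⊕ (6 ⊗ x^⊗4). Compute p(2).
p(2) = -3

A tropical monomial a ⊗ x^⊗i evaluates to a + i · x. Evaluating each term at x = 2:
  Term 0 contributes -3 + 0 · 2 = -3
  Term 1 contributes 8 + 1 · 2 = 10
  Term 2 contributes 9 + 2 · 2 = 13
  Term 3 contributes -1 + 3 · 2 = 5
  Term 4 contributes 6 + 4 · 2 = 14
p(2) = ⊕ of these = min[-3, 10, 13, 5, 14] = -3.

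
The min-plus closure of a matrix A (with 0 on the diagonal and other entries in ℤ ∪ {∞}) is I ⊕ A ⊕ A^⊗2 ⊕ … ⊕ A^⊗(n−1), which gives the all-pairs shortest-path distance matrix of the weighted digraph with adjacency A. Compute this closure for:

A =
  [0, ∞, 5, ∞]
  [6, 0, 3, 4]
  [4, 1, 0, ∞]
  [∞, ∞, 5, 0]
Closure =
  [0, 6, 5, 10]
  [6, 0, 3, 4]
  [4, 1, 0, 5]
  [9, 6, 5, 0]

This is the Floyd-Warshall all-pairs shortest-path computation. For each intermediate vertex k = 0, 1, …, 3, update dist[i][j] ← min(dist[i][j], dist[i][k] + dist[k][j]). The final matrix gives, for each (i, j), the minimum total weight of any directed path from i to j (possibly empty when i = j).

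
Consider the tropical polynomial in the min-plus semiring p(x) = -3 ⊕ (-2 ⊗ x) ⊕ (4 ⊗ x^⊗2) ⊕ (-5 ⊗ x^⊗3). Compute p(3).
p(3) = -3

A tropical monomial a ⊗ x^⊗i evaluates to a + i · x. Evaluating each term at x = 3:
  Term 0 contributes -3 + 0 · 3 = -3
  Term 1 contributes -2 + 1 · 3 = 1
  Term 2 contributes 4 + 2 · 3 = 10
  Term 3 contributes -5 + 3 · 3 = 4
p(3) = ⊕ of these = min[-3, 1, 10, 4] = -3.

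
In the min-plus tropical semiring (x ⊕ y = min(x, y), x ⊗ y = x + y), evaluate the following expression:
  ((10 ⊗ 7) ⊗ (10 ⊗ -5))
((10 ⊗ 7) ⊗ (10 ⊗ -5)) = 22

Expand innermost to outermost. Recall ⊕ takes the minimum of its arguments and ⊗ takes their sum. Working out the expression ((10 ⊗ 7) ⊗ (10 ⊗ -5)) gives 22.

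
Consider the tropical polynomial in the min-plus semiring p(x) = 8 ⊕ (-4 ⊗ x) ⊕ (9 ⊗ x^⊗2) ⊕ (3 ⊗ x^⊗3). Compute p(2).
p(2) = -2

A tropical monomial a ⊗ x^⊗i evaluates to a + i · x. Evaluating each term at x = 2:
  Term 0 contributes 8 + 0 · 2 = 8
  Term 1 contributes -4 + 1 · 2 = -2
  Term 2 contributes 9 + 2 · 2 = 13
  Term 3 contributes 3 + 3 · 2 = 9
p(2) = ⊕ of these = min[8, -2, 13, 9] = -2.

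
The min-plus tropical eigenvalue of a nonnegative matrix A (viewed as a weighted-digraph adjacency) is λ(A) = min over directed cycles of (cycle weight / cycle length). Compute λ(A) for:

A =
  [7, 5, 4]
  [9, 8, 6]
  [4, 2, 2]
λ(A) = 2

Enumerate directed cycles and compute their means (weight / length). Sample:
  cycle 0 → 0: weight = 7, length = 1, mean = 7/1 ≈ 7.000
  cycle 1 → 1: weight = 8, length = 1, mean = 8/1 ≈ 8.000
  cycle 2 → 2: weight = 2, length = 1, mean = 2/1 ≈ 2.000
  cycle 0 → 1 → 0: weight = 14, length = 2, mean = 14/2 ≈ 7.000
  cycle 0 → 2 → 0: weight = 8, length = 2, mean = 8/2 ≈ 4.000
  cycle 1 → 0 → 1: weight = 14, length = 2, mean = 14/2 ≈ 7.000
Minimum mean = 2.000, attained e.g. along the cycle 2 → 2 with weight 2 and length 1. So λ(A) = 2/1 = 2.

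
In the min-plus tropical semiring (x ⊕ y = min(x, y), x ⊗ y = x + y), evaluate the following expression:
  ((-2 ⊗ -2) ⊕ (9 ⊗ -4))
((-2 ⊗ -2) ⊕ (9 ⊗ -4)) = -4

Expand innermost to outermost. Recall ⊕ takes the minimum of its arguments and ⊗ takes their sum. Working out the expression ((-2 ⊗ -2) ⊕ (9 ⊗ -4)) gives -4.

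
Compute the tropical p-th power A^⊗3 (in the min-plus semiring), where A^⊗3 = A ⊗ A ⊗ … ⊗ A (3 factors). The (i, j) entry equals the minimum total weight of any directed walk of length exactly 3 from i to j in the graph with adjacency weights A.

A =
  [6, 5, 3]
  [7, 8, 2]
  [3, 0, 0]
A^⊗3 =
  [6, 3, 3]
  [5, 2, 2]
  [3, 0, 0]

Each entry (A^⊗3)_ij equals the minimum over all length-3 walks i = v_0 → v_1 → … → v_3 = j of Σ_t A[v_t][v_{t+1}]. For example, for (i, j) = (0, 2) we minimise over 9 possible intermediate vertex sequences; the minimum is 3, attained along the walk 0 → 2 → 2 → 2.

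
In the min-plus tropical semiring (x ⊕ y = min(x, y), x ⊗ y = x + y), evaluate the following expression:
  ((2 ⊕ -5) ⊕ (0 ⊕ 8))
((2 ⊕ -5) ⊕ (0 ⊕ 8)) = -5

Expand innermost to outermost. Recall ⊕ takes the minimum of its arguments and ⊗ takes their sum. Working out the expression ((2 ⊕ -5) ⊕ (0 ⊕ 8)) gives -5.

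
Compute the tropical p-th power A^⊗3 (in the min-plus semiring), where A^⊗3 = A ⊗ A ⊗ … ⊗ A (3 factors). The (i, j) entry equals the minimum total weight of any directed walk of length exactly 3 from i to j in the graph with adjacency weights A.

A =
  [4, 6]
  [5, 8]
A^⊗3 =
  [12, 14]
  [13, 15]

Each entry (A^⊗3)_ij equals the minimum over all length-3 walks i = v_0 → v_1 → … → v_3 = j of Σ_t A[v_t][v_{t+1}]. For example, for (i, j) = (0, 1) we minimise over 4 possible intermediate vertex sequences; the minimum is 14, attained along the walk 0 → 0 → 0 → 1.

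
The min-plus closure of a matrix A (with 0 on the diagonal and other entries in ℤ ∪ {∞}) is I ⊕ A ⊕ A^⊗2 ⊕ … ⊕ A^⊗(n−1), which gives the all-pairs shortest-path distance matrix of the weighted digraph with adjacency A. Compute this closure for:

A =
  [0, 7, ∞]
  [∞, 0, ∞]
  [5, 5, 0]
Closure =
  [0, 7, ∞]
  [∞, 0, ∞]
  [5, 5, 0]

This is the Floyd-Warshall all-pairs shortest-path computation. For each intermediate vertex k = 0, 1, …, 2, update dist[i][j] ← min(dist[i][j], dist[i][k] + dist[k][j]). The final matrix gives, for each (i, j), the minimum total weight of any directed path from i to j (possibly empty when i = j).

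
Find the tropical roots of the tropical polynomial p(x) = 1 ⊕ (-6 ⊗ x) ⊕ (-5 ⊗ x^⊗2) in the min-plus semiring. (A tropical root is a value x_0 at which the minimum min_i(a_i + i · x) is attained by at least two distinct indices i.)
Roots: {-1, 7}

Each tropical root is a break point of the lower envelope of the lines y = a_i + i · x (there are 3 lines, with slopes 0, 1, ..., 2). Only the lines that attain the minimum somewhere contribute to roots; other lines are dominated. Here the surviving (envelope) indices are i = 2, i = 1, i = 0.
Intersections between consecutive envelope lines give the roots: for adjacent envelope indices i < j the intersection is x = (a_i − a_j) / (j − i). Reading off the sorted break points: {-1, 7}.
Verification: at each break x_0, at least two indices attain the minimum of min_i(a_i + i · x_0).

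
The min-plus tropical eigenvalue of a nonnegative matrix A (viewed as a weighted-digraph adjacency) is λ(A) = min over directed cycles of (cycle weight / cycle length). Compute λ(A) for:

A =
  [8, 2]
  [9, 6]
λ(A) = 11/2

Enumerate directed cycles and compute their means (weight / length). Sample:
  cycle 0 → 0: weight = 8, length = 1, mean = 8/1 ≈ 8.000
  cycle 1 → 1: weight = 6, length = 1, mean = 6/1 ≈ 6.000
  cycle 0 → 1 → 0: weight = 11, length = 2, mean = 11/2 ≈ 5.500
  cycle 1 → 0 → 1: weight = 11, length = 2, mean = 11/2 ≈ 5.500
Minimum mean = 5.500, attained e.g. along the cycle 0 → 1 → 0 with weight 11 and length 2. So λ(A) = 11/2 = 11/2.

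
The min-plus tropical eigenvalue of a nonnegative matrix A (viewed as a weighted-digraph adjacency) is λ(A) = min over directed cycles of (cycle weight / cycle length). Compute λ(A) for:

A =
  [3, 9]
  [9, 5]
λ(A) = 3

Enumerate directed cycles and compute their means (weight / length). Sample:
  cycle 0 → 0: weight = 3, length = 1, mean = 3/1 ≈ 3.000
  cycle 1 → 1: weight = 5, length = 1, mean = 5/1 ≈ 5.000
  cycle 0 → 1 → 0: weight = 18, length = 2, mean = 18/2 ≈ 9.000
  cycle 1 → 0 → 1: weight = 18, length = 2, mean = 18/2 ≈ 9.000
Minimum mean = 3.000, attained e.g. along the cycle 0 → 0 with weight 3 and length 1. So λ(A) = 3/1 = 3.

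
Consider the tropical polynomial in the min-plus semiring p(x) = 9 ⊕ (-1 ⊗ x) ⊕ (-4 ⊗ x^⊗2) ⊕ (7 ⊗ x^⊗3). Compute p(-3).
p(-3) = -10

A tropical monomial a ⊗ x^⊗i evaluates to a + i · x. Evaluating each term at x = -3:
  Term 0 contributes 9 + 0 · -3 = 9
  Term 1 contributes -1 + 1 · -3 = -4
  Term 2 contributes -4 + 2 · -3 = -10
  Term 3 contributes 7 + 3 · -3 = -2
p(-3) = ⊕ of these = min[9, -4, -10, -2] = -10.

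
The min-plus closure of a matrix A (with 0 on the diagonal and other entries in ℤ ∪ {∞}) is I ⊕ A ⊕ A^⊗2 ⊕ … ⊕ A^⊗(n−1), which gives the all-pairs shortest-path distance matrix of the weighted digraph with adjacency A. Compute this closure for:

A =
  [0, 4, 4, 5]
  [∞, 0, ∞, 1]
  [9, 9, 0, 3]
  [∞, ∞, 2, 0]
Closure =
  [0, 4, 4, 5]
  [12, 0, 3, 1]
  [9, 9, 0, 3]
  [11, 11, 2, 0]

This is the Floyd-Warshall all-pairs shortest-path computation. For each intermediate vertex k = 0, 1, …, 3, update dist[i][j] ← min(dist[i][j], dist[i][k] + dist[k][j]). The final matrix gives, for each (i, j), the minimum total weight of any directed path from i to j (possibly empty when i = j).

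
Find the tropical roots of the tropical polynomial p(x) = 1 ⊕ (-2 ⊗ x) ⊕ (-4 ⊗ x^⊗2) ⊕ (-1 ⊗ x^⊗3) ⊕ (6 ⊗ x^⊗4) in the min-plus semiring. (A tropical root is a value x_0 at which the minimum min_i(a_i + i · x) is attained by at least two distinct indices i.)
Roots: {-7, -3, 2, 3}

Each tropical root is a break point of the lower envelope of the lines y = a_i + i · x (there are 5 lines, with slopes 0, 1, ..., 4). Only the lines that attain the minimum somewhere contribute to roots; other lines are dominated. Here the surviving (envelope) indices are i = 4, i = 3, i = 2, i = 1, i = 0.
Intersections between consecutive envelope lines give the roots: for adjacent envelope indices i < j the intersection is x = (a_i − a_j) / (j − i). Reading off the sorted break points: {-7, -3, 2, 3}.
Verification: at each break x_0, at least two indices attain the minimum of min_i(a_i + i · x_0).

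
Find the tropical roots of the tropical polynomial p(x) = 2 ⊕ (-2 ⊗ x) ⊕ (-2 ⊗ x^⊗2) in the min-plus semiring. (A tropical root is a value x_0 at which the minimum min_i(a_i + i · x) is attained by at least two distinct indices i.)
Roots: {0, 4}

Each tropical root is a break point of the lower envelope of the lines y = a_i + i · x (there are 3 lines, with slopes 0, 1, ..., 2). Only the lines that attain the minimum somewhere contribute to roots; other lines are dominated. Here the surviving (envelope) indices are i = 2, i = 1, i = 0.
Intersections between consecutive envelope lines give the roots: for adjacent envelope indices i < j the intersection is x = (a_i − a_j) / (j − i). Reading off the sorted break points: {0, 4}.
Verification: at each break x_0, at least two indices attain the minimum of min_i(a_i + i · x_0).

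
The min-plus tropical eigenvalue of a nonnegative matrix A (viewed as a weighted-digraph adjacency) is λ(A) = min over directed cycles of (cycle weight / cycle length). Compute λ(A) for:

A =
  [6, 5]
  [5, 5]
λ(A) = 5

Enumerate directed cycles and compute their means (weight / length). Sample:
  cycle 0 → 0: weight = 6, length = 1, mean = 6/1 ≈ 6.000
  cycle 1 → 1: weight = 5, length = 1, mean = 5/1 ≈ 5.000
  cycle 0 → 1 → 0: weight = 10, length = 2, mean = 10/2 ≈ 5.000
  cycle 1 → 0 → 1: weight = 10, length = 2, mean = 10/2 ≈ 5.000
Minimum mean = 5.000, attained e.g. along the cycle 1 → 1 with weight 5 and length 1. So λ(A) = 5/1 = 5.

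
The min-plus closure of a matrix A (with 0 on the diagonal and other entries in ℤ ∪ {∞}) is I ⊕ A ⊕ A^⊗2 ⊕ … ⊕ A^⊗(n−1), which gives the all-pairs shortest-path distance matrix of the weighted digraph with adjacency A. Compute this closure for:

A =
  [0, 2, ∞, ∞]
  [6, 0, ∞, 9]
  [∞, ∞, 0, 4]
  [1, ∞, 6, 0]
Closure =
  [0, 2, 17, 11]
  [6, 0, 15, 9]
  [5, 7, 0, 4]
  [1, 3, 6, 0]

This is the Floyd-Warshall all-pairs shortest-path computation. For each intermediate vertex k = 0, 1, …, 3, update dist[i][j] ← min(dist[i][j], dist[i][k] + dist[k][j]). The final matrix gives, for each (i, j), the minimum total weight of any directed path from i to j (possibly empty when i = j).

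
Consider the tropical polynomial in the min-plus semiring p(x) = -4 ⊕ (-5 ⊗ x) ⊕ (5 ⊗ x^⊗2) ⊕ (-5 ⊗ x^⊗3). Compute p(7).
p(7) = -4

A tropical monomial a ⊗ x^⊗i evaluates to a + i · x. Evaluating each term at x = 7:
  Term 0 contributes -4 + 0 · 7 = -4
  Term 1 contributes -5 + 1 · 7 = 2
  Term 2 contributes 5 + 2 · 7 = 19
  Term 3 contributes -5 + 3 · 7 = 16
p(7) = ⊕ of these = min[-4, 2, 19, 16] = -4.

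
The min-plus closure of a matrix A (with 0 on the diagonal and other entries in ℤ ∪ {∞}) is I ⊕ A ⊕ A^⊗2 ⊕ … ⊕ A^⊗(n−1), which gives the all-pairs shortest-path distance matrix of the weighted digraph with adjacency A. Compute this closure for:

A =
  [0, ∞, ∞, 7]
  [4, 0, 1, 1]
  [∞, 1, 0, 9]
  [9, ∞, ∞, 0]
Closure =
  [0, ∞, ∞, 7]
  [4, 0, 1, 1]
  [5, 1, 0, 2]
  [9, ∞, ∞, 0]

This is the Floyd-Warshall all-pairs shortest-path computation. For each intermediate vertex k = 0, 1, …, 3, update dist[i][j] ← min(dist[i][j], dist[i][k] + dist[k][j]). The final matrix gives, for each (i, j), the minimum total weight of any directed path from i to j (possibly empty when i = j).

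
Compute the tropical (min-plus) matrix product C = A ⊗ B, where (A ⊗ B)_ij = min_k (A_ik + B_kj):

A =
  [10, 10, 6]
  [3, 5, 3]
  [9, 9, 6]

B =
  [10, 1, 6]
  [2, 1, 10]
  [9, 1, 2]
A ⊗ B =
  [12, 7, 8]
  [7, 4, 5]
  [11, 7, 8]

Apply the min-plus product entry-by-entry:
  C[0][0] = min over k of (A[0][0] + B[0][0] = 10 + 10 = 20, A[0][1] + B[1][0] = 10 + 2 = 12, A[0][2] + B[2][0] = 6 + 9 = 15) = 12 (attained at k = 1)
  C[0][1] = min over k of (A[0][0] + B[0][1] = 10 + 1 = 11, A[0][1] + B[1][1] = 10 + 1 = 11, A[0][2] + B[2][1] = 6 + 1 = 7) = 7 (attained at k = 2)
  C[0][2] = min over k of (A[0][0] + B[0][2] = 10 + 6 = 16, A[0][1] + B[1][2] = 10 + 10 = 20, A[0][2] + B[2][2] = 6 + 2 = 8) = 8 (attained at k = 2)
  C[1][0] = min over k of (A[1][0] + B[0][0] = 3 + 10 = 13, A[1][1] + B[1][0] = 5 + 2 = 7, A[1][2] + B[2][0] = 3 + 9 = 12) = 7 (attained at k = 1)
  C[1][1] = min over k of (A[1][0] + B[0][1] = 3 + 1 = 4, A[1][1] + B[1][1] = 5 + 1 = 6, A[1][2] + B[2][1] = 3 + 1 = 4) = 4 (attained at k = 0)
  C[1][2] = min over k of (A[1][0] + B[0][2] = 3 + 6 = 9, A[1][1] + B[1][2] = 5 + 10 = 15, A[1][2] + B[2][2] = 3 + 2 = 5) = 5 (attained at k = 2)
  C[2][0] = min over k of (A[2][0] + B[0][0] = 9 + 10 = 19, A[2][1] + B[1][0] = 9 + 2 = 11, A[2][2] + B[2][0] = 6 + 9 = 15) = 11 (attained at k = 1)
  C[2][1] = min over k of (A[2][0] + B[0][1] = 9 + 1 = 10, A[2][1] + B[1][1] = 9 + 1 = 10, A[2][2] + B[2][1] = 6 + 1 = 7) = 7 (attained at k = 2)
  C[2][2] = min over k of (A[2][0] + B[0][2] = 9 + 6 = 15, A[2][1] + B[1][2] = 9 + 10 = 19, A[2][2] + B[2][2] = 6 + 2 = 8) = 8 (attained at k = 2)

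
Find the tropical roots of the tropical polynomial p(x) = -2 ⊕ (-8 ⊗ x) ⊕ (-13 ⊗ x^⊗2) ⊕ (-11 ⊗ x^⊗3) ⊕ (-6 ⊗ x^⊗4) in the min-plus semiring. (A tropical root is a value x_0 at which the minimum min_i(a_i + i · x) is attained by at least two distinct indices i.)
Roots: {-5, -2, 5, 6}

Each tropical root is a break point of the lower envelope of the lines y = a_i + i · x (there are 5 lines, with slopes 0, 1, ..., 4). Only the lines that attain the minimum somewhere contribute to roots; other lines are dominated. Here the surviving (envelope) indices are i = 4, i = 3, i = 2, i = 1, i = 0.
Intersections between consecutive envelope lines give the roots: for adjacent envelope indices i < j the intersection is x = (a_i − a_j) / (j − i). Reading off the sorted break points: {-5, -2, 5, 6}.
Verification: at each break x_0, at least two indices attain the minimum of min_i(a_i + i · x_0).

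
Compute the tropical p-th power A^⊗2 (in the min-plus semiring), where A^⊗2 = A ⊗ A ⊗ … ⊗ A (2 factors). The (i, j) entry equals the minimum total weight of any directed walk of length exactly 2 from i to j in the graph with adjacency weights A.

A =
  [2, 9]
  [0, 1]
A^⊗2 =
  [4, 10]
  [1, 2]

Each entry (A^⊗2)_ij equals the minimum over all length-2 walks i = v_0 → v_1 → … → v_2 = j of Σ_t A[v_t][v_{t+1}]. For example, for (i, j) = (0, 1) we minimise over 2 possible intermediate vertex sequences; the minimum is 10, attained along the walk 0 → 1 → 1.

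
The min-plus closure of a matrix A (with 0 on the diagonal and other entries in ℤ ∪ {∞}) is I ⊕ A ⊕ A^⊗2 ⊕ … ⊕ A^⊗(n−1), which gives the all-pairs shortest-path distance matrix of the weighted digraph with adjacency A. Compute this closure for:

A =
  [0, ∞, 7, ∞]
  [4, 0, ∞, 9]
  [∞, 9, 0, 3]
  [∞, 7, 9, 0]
Closure =
  [0, 16, 7, 10]
  [4, 0, 11, 9]
  [13, 9, 0, 3]
  [11, 7, 9, 0]

This is the Floyd-Warshall all-pairs shortest-path computation. For each intermediate vertex k = 0, 1, …, 3, update dist[i][j] ← min(dist[i][j], dist[i][k] + dist[k][j]). The final matrix gives, for each (i, j), the minimum total weight of any directed path from i to j (possibly empty when i = j).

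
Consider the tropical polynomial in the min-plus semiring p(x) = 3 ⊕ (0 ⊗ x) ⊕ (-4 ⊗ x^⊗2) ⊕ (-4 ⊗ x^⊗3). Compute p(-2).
p(-2) = -10

A tropical monomial a ⊗ x^⊗i evaluates to a + i · x. Evaluating each term at x = -2:
  Term 0 contributes 3 + 0 · -2 = 3
  Term 1 contributes 0 + 1 · -2 = -2
  Term 2 contributes -4 + 2 · -2 = -8
  Term 3 contributes -4 + 3 · -2 = -10
p(-2) = ⊕ of these = min[3, -2, -8, -10] = -10.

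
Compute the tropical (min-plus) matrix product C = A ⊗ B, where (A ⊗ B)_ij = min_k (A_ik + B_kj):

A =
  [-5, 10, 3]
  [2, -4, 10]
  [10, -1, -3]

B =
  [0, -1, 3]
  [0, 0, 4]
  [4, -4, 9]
A ⊗ B =
  [-5, -6, -2]
  [-4, -4, 0]
  [-1, -7, 3]

Apply the min-plus product entry-by-entry:
  C[0][0] = min over k of (A[0][0] + B[0][0] = -5 + 0 = -5, A[0][1] + B[1][0] = 10 + 0 = 10, A[0][2] + B[2][0] = 3 + 4 = 7) = -5 (attained at k = 0)
  C[0][1] = min over k of (A[0][0] + B[0][1] = -5 + -1 = -6, A[0][1] + B[1][1] = 10 + 0 = 10, A[0][2] + B[2][1] = 3 + -4 = -1) = -6 (attained at k = 0)
  C[0][2] = min over k of (A[0][0] + B[0][2] = -5 + 3 = -2, A[0][1] + B[1][2] = 10 + 4 = 14, A[0][2] + B[2][2] = 3 + 9 = 12) = -2 (attained at k = 0)
  C[1][0] = min over k of (A[1][0] + B[0][0] = 2 + 0 = 2, A[1][1] + B[1][0] = -4 + 0 = -4, A[1][2] + B[2][0] = 10 + 4 = 14) = -4 (attained at k = 1)
  C[1][1] = min over k of (A[1][0] + B[0][1] = 2 + -1 = 1, A[1][1] + B[1][1] = -4 + 0 = -4, A[1][2] + B[2][1] = 10 + -4 = 6) = -4 (attained at k = 1)
  C[1][2] = min over k of (A[1][0] + B[0][2] = 2 + 3 = 5, A[1][1] + B[1][2] = -4 + 4 = 0, A[1][2] + B[2][2] = 10 + 9 = 19) = 0 (attained at k = 1)
  C[2][0] = min over k of (A[2][0] + B[0][0] = 10 + 0 = 10, A[2][1] + B[1][0] = -1 + 0 = -1, A[2][2] + B[2][0] = -3 + 4 = 1) = -1 (attained at k = 1)
  C[2][1] = min over k of (A[2][0] + B[0][1] = 10 + -1 = 9, A[2][1] + B[1][1] = -1 + 0 = -1, A[2][2] + B[2][1] = -3 + -4 = -7) = -7 (attained at k = 2)
  C[2][2] = min over k of (A[2][0] + B[0][2] = 10 + 3 = 13, A[2][1] + B[1][2] = -1 + 4 = 3, A[2][2] + B[2][2] = -3 + 9 = 6) = 3 (attained at k = 1)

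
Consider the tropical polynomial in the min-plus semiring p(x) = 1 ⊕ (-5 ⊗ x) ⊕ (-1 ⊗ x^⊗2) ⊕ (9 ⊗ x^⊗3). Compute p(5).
p(5) = 0

A tropical monomial a ⊗ x^⊗i evaluates to a + i · x. Evaluating each term at x = 5:
  Term 0 contributes 1 + 0 · 5 = 1
  Term 1 contributes -5 + 1 · 5 = 0
  Term 2 contributes -1 + 2 · 5 = 9
  Term 3 contributes 9 + 3 · 5 = 24
p(5) = ⊕ of these = min[1, 0, 9, 24] = 0.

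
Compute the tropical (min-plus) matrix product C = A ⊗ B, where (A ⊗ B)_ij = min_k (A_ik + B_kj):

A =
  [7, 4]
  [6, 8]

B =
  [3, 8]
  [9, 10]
A ⊗ B =
  [10, 14]
  [9, 14]

Apply the min-plus product entry-by-entry:
  C[0][0] = min over k of (A[0][0] + B[0][0] = 7 + 3 = 10, A[0][1] + B[1][0] = 4 + 9 = 13) = 10 (attained at k = 0)
  C[0][1] = min over k of (A[0][0] + B[0][1] = 7 + 8 = 15, A[0][1] + B[1][1] = 4 + 10 = 14) = 14 (attained at k = 1)
  C[1][0] = min over k of (A[1][0] + B[0][0] = 6 + 3 = 9, A[1][1] + B[1][0] = 8 + 9 = 17) = 9 (attained at k = 0)
  C[1][1] = min over k of (A[1][0] + B[0][1] = 6 + 8 = 14, A[1][1] + B[1][1] = 8 + 10 = 18) = 14 (attained at k = 0)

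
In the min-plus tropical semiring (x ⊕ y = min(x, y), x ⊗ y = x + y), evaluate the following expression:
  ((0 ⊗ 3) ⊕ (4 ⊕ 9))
((0 ⊗ 3) ⊕ (4 ⊕ 9)) = 3

Expand innermost to outermost. Recall ⊕ takes the minimum of its arguments and ⊗ takes their sum. Working out the expression ((0 ⊗ 3) ⊕ (4 ⊕ 9)) gives 3.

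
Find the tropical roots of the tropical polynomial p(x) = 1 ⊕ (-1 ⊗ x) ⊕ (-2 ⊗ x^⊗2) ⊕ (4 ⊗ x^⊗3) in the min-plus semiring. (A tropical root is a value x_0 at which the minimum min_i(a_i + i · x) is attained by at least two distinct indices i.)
Roots: {-6, 1, 2}

Each tropical root is a break point of the lower envelope of the lines y = a_i + i · x (there are 4 lines, with slopes 0, 1, ..., 3). Only the lines that attain the minimum somewhere contribute to roots; other lines are dominated. Here the surviving (envelope) indices are i = 3, i = 2, i = 1, i = 0.
Intersections between consecutive envelope lines give the roots: for adjacent envelope indices i < j the intersection is x = (a_i − a_j) / (j − i). Reading off the sorted break points: {-6, 1, 2}.
Verification: at each break x_0, at least two indices attain the minimum of min_i(a_i + i · x_0).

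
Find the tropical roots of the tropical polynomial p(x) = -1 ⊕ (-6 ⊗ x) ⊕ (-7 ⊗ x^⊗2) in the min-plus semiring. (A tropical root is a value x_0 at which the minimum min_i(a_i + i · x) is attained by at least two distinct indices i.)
Roots: {1, 5}

Each tropical root is a break point of the lower envelope of the lines y = a_i + i · x (there are 3 lines, with slopes 0, 1, ..., 2). Only the lines that attain the minimum somewhere contribute to roots; other lines are dominated. Here the surviving (envelope) indices are i = 2, i = 1, i = 0.
Intersections between consecutive envelope lines give the roots: for adjacent envelope indices i < j the intersection is x = (a_i − a_j) / (j − i). Reading off the sorted break points: {1, 5}.
Verification: at each break x_0, at least two indices attain the minimum of min_i(a_i + i · x_0).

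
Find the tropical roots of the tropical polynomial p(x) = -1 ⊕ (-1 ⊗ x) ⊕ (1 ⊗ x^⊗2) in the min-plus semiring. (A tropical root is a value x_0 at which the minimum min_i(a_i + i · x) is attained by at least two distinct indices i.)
Roots: {-2, 0}

Each tropical root is a break point of the lower envelope of the lines y = a_i + i · x (there are 3 lines, with slopes 0, 1, ..., 2). Only the lines that attain the minimum somewhere contribute to roots; other lines are dominated. Here the surviving (envelope) indices are i = 2, i = 1, i = 0.
Intersections between consecutive envelope lines give the roots: for adjacent envelope indices i < j the intersection is x = (a_i − a_j) / (j − i). Reading off the sorted break points: {-2, 0}.
Verification: at each break x_0, at least two indices attain the minimum of min_i(a_i + i · x_0).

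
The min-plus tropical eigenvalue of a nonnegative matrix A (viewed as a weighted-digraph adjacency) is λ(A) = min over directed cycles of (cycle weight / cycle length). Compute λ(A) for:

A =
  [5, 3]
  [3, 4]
λ(A) = 3

Enumerate directed cycles and compute their means (weight / length). Sample:
  cycle 0 → 0: weight = 5, length = 1, mean = 5/1 ≈ 5.000
  cycle 1 → 1: weight = 4, length = 1, mean = 4/1 ≈ 4.000
  cycle 0 → 1 → 0: weight = 6, length = 2, mean = 6/2 ≈ 3.000
  cycle 1 → 0 → 1: weight = 6, length = 2, mean = 6/2 ≈ 3.000
Minimum mean = 3.000, attained e.g. along the cycle 0 → 1 → 0 with weight 6 and length 2. So λ(A) = 6/2 = 3.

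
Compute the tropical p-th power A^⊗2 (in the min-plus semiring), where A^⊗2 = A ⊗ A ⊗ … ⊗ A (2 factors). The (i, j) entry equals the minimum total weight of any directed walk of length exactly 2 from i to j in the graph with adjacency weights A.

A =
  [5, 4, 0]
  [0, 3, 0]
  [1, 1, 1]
A^⊗2 =
  [1, 1, 1]
  [1, 1, 0]
  [1, 2, 1]

Each entry (A^⊗2)_ij equals the minimum over all length-2 walks i = v_0 → v_1 → … → v_2 = j of Σ_t A[v_t][v_{t+1}]. For example, for (i, j) = (0, 2) we minimise over 3 possible intermediate vertex sequences; the minimum is 1, attained along the walk 0 → 2 → 2.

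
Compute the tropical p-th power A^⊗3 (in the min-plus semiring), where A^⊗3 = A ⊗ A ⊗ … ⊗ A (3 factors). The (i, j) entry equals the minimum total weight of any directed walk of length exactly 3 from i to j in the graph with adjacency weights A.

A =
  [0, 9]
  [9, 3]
A^⊗3 =
  [0, 9]
  [9, 9]

Each entry (A^⊗3)_ij equals the minimum over all length-3 walks i = v_0 → v_1 → … → v_3 = j of Σ_t A[v_t][v_{t+1}]. For example, for (i, j) = (0, 1) we minimise over 4 possible intermediate vertex sequences; the minimum is 9, attained along the walk 0 → 0 → 0 → 1.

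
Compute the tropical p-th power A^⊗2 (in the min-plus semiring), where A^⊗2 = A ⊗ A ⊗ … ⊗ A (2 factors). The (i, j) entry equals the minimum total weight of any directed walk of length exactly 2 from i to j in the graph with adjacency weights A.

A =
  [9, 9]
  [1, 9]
A^⊗2 =
  [10, 18]
  [10, 10]

Each entry (A^⊗2)_ij equals the minimum over all length-2 walks i = v_0 → v_1 → … → v_2 = j of Σ_t A[v_t][v_{t+1}]. For example, for (i, j) = (0, 1) we minimise over 2 possible intermediate vertex sequences; the minimum is 18, attained along the walk 0 → 0 → 1.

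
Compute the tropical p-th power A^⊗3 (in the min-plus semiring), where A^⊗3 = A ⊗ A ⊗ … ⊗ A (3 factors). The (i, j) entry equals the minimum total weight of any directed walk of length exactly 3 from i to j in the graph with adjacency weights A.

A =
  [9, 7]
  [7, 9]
A^⊗3 =
  [23, 21]
  [21, 23]

Each entry (A^⊗3)_ij equals the minimum over all length-3 walks i = v_0 → v_1 → … → v_3 = j of Σ_t A[v_t][v_{t+1}]. For example, for (i, j) = (0, 1) we minimise over 4 possible intermediate vertex sequences; the minimum is 21, attained along the walk 0 → 1 → 0 → 1.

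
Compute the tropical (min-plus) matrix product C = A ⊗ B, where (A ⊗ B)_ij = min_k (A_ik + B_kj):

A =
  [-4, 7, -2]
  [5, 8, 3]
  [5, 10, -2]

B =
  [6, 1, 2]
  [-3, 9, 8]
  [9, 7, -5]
A ⊗ B =
  [2, -3, -7]
  [5, 6, -2]
  [7, 5, -7]

Apply the min-plus product entry-by-entry:
  C[0][0] = min over k of (A[0][0] + B[0][0] = -4 + 6 = 2, A[0][1] + B[1][0] = 7 + -3 = 4, A[0][2] + B[2][0] = -2 + 9 = 7) = 2 (attained at k = 0)
  C[0][1] = min over k of (A[0][0] + B[0][1] = -4 + 1 = -3, A[0][1] + B[1][1] = 7 + 9 = 16, A[0][2] + B[2][1] = -2 + 7 = 5) = -3 (attained at k = 0)
  C[0][2] = min over k of (A[0][0] + B[0][2] = -4 + 2 = -2, A[0][1] + B[1][2] = 7 + 8 = 15, A[0][2] + B[2][2] = -2 + -5 = -7) = -7 (attained at k = 2)
  C[1][0] = min over k of (A[1][0] + B[0][0] = 5 + 6 = 11, A[1][1] + B[1][0] = 8 + -3 = 5, A[1][2] + B[2][0] = 3 + 9 = 12) = 5 (attained at k = 1)
  C[1][1] = min over k of (A[1][0] + B[0][1] = 5 + 1 = 6, A[1][1] + B[1][1] = 8 + 9 = 17, A[1][2] + B[2][1] = 3 + 7 = 10) = 6 (attained at k = 0)
  C[1][2] = min over k of (A[1][0] + B[0][2] = 5 + 2 = 7, A[1][1] + B[1][2] = 8 + 8 = 16, A[1][2] + B[2][2] = 3 + -5 = -2) = -2 (attained at k = 2)
  C[2][0] = min over k of (A[2][0] + B[0][0] = 5 + 6 = 11, A[2][1] + B[1][0] = 10 + -3 = 7, A[2][2] + B[2][0] = -2 + 9 = 7) = 7 (attained at k = 1)
  C[2][1] = min over k of (A[2][0] + B[0][1] = 5 + 1 = 6, A[2][1] + B[1][1] = 10 + 9 = 19, A[2][2] + B[2][1] = -2 + 7 = 5) = 5 (attained at k = 2)
  C[2][2] = min over k of (A[2][0] + B[0][2] = 5 + 2 = 7, A[2][1] + B[1][2] = 10 + 8 = 18, A[2][2] + B[2][2] = -2 + -5 = -7) = -7 (attained at k = 2)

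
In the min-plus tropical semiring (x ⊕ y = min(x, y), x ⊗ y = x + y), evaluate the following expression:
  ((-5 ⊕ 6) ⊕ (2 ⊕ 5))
((-5 ⊕ 6) ⊕ (2 ⊕ 5)) = -5

Expand innermost to outermost. Recall ⊕ takes the minimum of its arguments and ⊗ takes their sum. Working out the expression ((-5 ⊕ 6) ⊕ (2 ⊕ 5)) gives -5.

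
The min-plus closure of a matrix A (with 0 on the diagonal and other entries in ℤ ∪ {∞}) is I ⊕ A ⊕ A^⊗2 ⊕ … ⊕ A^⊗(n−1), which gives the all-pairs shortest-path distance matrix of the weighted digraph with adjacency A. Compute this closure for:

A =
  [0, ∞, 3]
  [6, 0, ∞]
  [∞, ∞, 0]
Closure =
  [0, ∞, 3]
  [6, 0, 9]
  [∞, ∞, 0]

This is the Floyd-Warshall all-pairs shortest-path computation. For each intermediate vertex k = 0, 1, …, 2, update dist[i][j] ← min(dist[i][j], dist[i][k] + dist[k][j]). The final matrix gives, for each (i, j), the minimum total weight of any directed path from i to j (possibly empty when i = j).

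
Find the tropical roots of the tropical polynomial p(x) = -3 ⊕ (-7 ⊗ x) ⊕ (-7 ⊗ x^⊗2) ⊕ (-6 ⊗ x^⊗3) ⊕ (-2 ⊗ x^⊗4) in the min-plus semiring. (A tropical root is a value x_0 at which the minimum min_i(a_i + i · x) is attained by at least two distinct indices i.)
Roots: {-4, -1, 0, 4}

Each tropical root is a break point of the lower envelope of the lines y = a_i + i · x (there are 5 lines, with slopes 0, 1, ..., 4). Only the lines that attain the minimum somewhere contribute to roots; other lines are dominated. Here the surviving (envelope) indices are i = 4, i = 3, i = 2, i = 1, i = 0.
Intersections between consecutive envelope lines give the roots: for adjacent envelope indices i < j the intersection is x = (a_i − a_j) / (j − i). Reading off the sorted break points: {-4, -1, 0, 4}.
Verification: at each break x_0, at least two indices attain the minimum of min_i(a_i + i · x_0).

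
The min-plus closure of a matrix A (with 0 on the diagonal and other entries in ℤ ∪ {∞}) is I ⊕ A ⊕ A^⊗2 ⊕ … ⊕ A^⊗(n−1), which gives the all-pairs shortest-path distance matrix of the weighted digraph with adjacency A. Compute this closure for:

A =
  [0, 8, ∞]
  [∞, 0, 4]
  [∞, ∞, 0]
Closure =
  [0, 8, 12]
  [∞, 0, 4]
  [∞, ∞, 0]

This is the Floyd-Warshall all-pairs shortest-path computation. For each intermediate vertex k = 0, 1, …, 2, update dist[i][j] ← min(dist[i][j], dist[i][k] + dist[k][j]). The final matrix gives, for each (i, j), the minimum total weight of any directed path from i to j (possibly empty when i = j).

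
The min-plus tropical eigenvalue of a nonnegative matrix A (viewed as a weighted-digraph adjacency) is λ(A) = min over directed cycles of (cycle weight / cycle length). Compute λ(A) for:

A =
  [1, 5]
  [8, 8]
λ(A) = 1

Enumerate directed cycles and compute their means (weight / length). Sample:
  cycle 0 → 0: weight = 1, length = 1, mean = 1/1 ≈ 1.000
  cycle 1 → 1: weight = 8, length = 1, mean = 8/1 ≈ 8.000
  cycle 0 → 1 → 0: weight = 13, length = 2, mean = 13/2 ≈ 6.500
  cycle 1 → 0 → 1: weight = 13, length = 2, mean = 13/2 ≈ 6.500
Minimum mean = 1.000, attained e.g. along the cycle 0 → 0 with weight 1 and length 1. So λ(A) = 1/1 = 1.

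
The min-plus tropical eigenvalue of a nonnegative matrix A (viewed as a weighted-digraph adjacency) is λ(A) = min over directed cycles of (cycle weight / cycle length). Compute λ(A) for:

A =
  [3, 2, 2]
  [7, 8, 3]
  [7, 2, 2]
λ(A) = 2

Enumerate directed cycles and compute their means (weight / length). Sample:
  cycle 0 → 0: weight = 3, length = 1, mean = 3/1 ≈ 3.000
  cycle 1 → 1: weight = 8, length = 1, mean = 8/1 ≈ 8.000
  cycle 2 → 2: weight = 2, length = 1, mean = 2/1 ≈ 2.000
  cycle 0 → 1 → 0: weight = 9, length = 2, mean = 9/2 ≈ 4.500
  cycle 0 → 2 → 0: weight = 9, length = 2, mean = 9/2 ≈ 4.500
  cycle 1 → 0 → 1: weight = 9, length = 2, mean = 9/2 ≈ 4.500
Minimum mean = 2.000, attained e.g. along the cycle 2 → 2 with weight 2 and length 1. So λ(A) = 2/1 = 2.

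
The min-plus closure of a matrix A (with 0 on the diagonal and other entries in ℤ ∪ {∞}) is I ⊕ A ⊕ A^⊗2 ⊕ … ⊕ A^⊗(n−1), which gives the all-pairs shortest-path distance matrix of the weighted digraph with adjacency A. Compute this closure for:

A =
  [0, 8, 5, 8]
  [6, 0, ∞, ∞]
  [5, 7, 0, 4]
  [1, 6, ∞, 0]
Closure =
  [0, 8, 5, 8]
  [6, 0, 11, 14]
  [5, 7, 0, 4]
  [1, 6, 6, 0]

This is the Floyd-Warshall all-pairs shortest-path computation. For each intermediate vertex k = 0, 1, …, 3, update dist[i][j] ← min(dist[i][j], dist[i][k] + dist[k][j]). The final matrix gives, for each (i, j), the minimum total weight of any directed path from i to j (possibly empty when i = j).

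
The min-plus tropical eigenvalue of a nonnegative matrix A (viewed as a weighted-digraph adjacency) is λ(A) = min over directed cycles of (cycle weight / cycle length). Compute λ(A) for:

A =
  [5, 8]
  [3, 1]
λ(A) = 1

Enumerate directed cycles and compute their means (weight / length). Sample:
  cycle 0 → 0: weight = 5, length = 1, mean = 5/1 ≈ 5.000
  cycle 1 → 1: weight = 1, length = 1, mean = 1/1 ≈ 1.000
  cycle 0 → 1 → 0: weight = 11, length = 2, mean = 11/2 ≈ 5.500
  cycle 1 → 0 → 1: weight = 11, length = 2, mean = 11/2 ≈ 5.500
Minimum mean = 1.000, attained e.g. along the cycle 1 → 1 with weight 1 and length 1. So λ(A) = 1/1 = 1.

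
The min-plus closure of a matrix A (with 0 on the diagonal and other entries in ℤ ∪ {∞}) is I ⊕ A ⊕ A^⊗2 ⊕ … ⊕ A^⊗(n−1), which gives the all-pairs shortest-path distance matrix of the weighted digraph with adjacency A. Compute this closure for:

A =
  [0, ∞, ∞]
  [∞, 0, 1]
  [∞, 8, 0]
Closure =
  [0, ∞, ∞]
  [∞, 0, 1]
  [∞, 8, 0]

This is the Floyd-Warshall all-pairs shortest-path computation. For each intermediate vertex k = 0, 1, …, 2, update dist[i][j] ← min(dist[i][j], dist[i][k] + dist[k][j]). The final matrix gives, for each (i, j), the minimum total weight of any directed path from i to j (possibly empty when i = j).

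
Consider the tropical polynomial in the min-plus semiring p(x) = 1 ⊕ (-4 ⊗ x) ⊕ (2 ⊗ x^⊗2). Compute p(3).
p(3) = -1

A tropical monomial a ⊗ x^⊗i evaluates to a + i · x. Evaluating each term at x = 3:
  Term 0 contributes 1 + 0 · 3 = 1
  Term 1 contributes -4 + 1 · 3 = -1
  Term 2 contributes 2 + 2 · 3 = 8
p(3) = ⊕ of these = min[1, -1, 8] = -1.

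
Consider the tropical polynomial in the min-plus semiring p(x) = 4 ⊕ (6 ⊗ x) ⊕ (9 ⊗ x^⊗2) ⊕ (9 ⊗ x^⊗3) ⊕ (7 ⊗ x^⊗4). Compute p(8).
p(8) = 4

A tropical monomial a ⊗ x^⊗i evaluates to a + i · x. Evaluating each term at x = 8:
  Term 0 contributes 4 + 0 · 8 = 4
  Term 1 contributes 6 + 1 · 8 = 14
  Term 2 contributes 9 + 2 · 8 = 25
  Term 3 contributes 9 + 3 · 8 = 33
  Term 4 contributes 7 + 4 · 8 = 39
p(8) = ⊕ of these = min[4, 14, 25, 33, 39] = 4.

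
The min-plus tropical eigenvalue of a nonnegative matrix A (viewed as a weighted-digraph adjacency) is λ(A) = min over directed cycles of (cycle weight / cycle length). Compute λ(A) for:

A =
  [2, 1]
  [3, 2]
λ(A) = 2

Enumerate directed cycles and compute their means (weight / length). Sample:
  cycle 0 → 0: weight = 2, length = 1, mean = 2/1 ≈ 2.000
  cycle 1 → 1: weight = 2, length = 1, mean = 2/1 ≈ 2.000
  cycle 0 → 1 → 0: weight = 4, length = 2, mean = 4/2 ≈ 2.000
  cycle 1 → 0 → 1: weight = 4, length = 2, mean = 4/2 ≈ 2.000
Minimum mean = 2.000, attained e.g. along the cycle 0 → 0 with weight 2 and length 1. So λ(A) = 2/1 = 2.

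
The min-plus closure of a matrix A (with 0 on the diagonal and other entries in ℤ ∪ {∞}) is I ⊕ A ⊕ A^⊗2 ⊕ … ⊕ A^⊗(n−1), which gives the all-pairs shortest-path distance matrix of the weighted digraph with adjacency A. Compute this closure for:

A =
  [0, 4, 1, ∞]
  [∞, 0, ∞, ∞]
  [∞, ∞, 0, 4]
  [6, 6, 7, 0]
Closure =
  [0, 4, 1, 5]
  [∞, 0, ∞, ∞]
  [10, 10, 0, 4]
  [6, 6, 7, 0]

This is the Floyd-Warshall all-pairs shortest-path computation. For each intermediate vertex k = 0, 1, …, 3, update dist[i][j] ← min(dist[i][j], dist[i][k] + dist[k][j]). The final matrix gives, for each (i, j), the minimum total weight of any directed path from i to j (possibly empty when i = j).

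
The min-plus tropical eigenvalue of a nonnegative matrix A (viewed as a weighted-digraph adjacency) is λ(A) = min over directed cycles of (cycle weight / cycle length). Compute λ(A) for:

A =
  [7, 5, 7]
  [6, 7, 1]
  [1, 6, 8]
λ(A) = 7/3

Enumerate directed cycles and compute their means (weight / length). Sample:
  cycle 0 → 0: weight = 7, length = 1, mean = 7/1 ≈ 7.000
  cycle 1 → 1: weight = 7, length = 1, mean = 7/1 ≈ 7.000
  cycle 2 → 2: weight = 8, length = 1, mean = 8/1 ≈ 8.000
  cycle 0 → 1 → 0: weight = 11, length = 2, mean = 11/2 ≈ 5.500
  cycle 0 → 2 → 0: weight = 8, length = 2, mean = 8/2 ≈ 4.000
  cycle 1 → 0 → 1: weight = 11, length = 2, mean = 11/2 ≈ 5.500
Minimum mean = 2.333, attained e.g. along the cycle 0 → 1 → 2 → 0 with weight 7 and length 3. So λ(A) = 7/3 = 7/3.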